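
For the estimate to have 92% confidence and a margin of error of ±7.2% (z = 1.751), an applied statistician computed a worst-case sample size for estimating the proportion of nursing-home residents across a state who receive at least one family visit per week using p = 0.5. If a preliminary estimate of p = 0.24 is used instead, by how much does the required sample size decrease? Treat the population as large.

Conservative (p = 0.5): n = 1.751² × 0.25 / 0.072² ≈ 147.86 → 148.
Using p = 0.24: p(1−p) = 0.1824, so n = 1.751² × 0.1824 / 0.072² ≈ 107.88 → 108.
Reduction: 148 − 108 = 40.

40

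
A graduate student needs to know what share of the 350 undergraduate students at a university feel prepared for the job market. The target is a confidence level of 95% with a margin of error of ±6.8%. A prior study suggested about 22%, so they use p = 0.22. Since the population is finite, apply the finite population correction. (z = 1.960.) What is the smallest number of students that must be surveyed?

102

Unadjusted: n₀ = 1.960² × 0.22 × 0.78 / 0.068² ≈ 142.56, so n₀ = 143.
Finite population correction with N = 350: n = n₀ / (1 + (n₀−1)/N) = 143 / (1 + 142/350) = 143 / 1.4057 ≈ 101.73.
Rounding up, n = 102.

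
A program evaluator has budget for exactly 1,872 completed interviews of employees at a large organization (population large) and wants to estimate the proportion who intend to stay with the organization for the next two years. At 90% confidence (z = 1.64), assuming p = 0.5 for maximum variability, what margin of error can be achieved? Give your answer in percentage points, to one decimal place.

1.9

SE(p̂) = √[p(1−p)/n] = √[0.2500/1872] = 0.01156.
E = z × SE = 1.64 × 0.01156 = 0.01895, or 1.9 percentage points.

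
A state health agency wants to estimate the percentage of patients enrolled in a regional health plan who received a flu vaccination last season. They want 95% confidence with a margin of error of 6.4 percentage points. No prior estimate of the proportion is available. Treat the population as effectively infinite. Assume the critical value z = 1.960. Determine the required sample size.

With no prior estimate, use p = 0.5, giving p(1−p) = 0.25.
n = z²·p(1−p)/E² = 1.960² × 0.2500 / 0.064² = 3.8416 × 0.2500 / 0.004096 ≈ 234.47.
Rounding up gives n = 235.

235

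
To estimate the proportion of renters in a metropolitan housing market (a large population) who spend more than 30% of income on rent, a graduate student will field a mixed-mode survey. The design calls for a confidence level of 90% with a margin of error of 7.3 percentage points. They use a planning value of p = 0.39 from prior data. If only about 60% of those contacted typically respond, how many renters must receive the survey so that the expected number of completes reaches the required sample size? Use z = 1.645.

Completed interviews needed: n₀ = 1.645² × 0.2379 / 0.073² ≈ 120.80 → 121.
At a 60% response rate, contacts needed = 121 / 0.60 ≈ 201.67 → 202.

202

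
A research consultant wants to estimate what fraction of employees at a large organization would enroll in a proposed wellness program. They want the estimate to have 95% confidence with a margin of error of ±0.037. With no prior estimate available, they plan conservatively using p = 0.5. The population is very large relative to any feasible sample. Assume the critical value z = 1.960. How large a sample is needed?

702

With p = 0.5, p(1−p) = 0.25.
n = z²·p(1−p)/E² = 1.960² × 0.2500 / 0.037² = 3.8416 × 0.2500 / 0.001369 ≈ 701.53.
Rounding up gives n = 702.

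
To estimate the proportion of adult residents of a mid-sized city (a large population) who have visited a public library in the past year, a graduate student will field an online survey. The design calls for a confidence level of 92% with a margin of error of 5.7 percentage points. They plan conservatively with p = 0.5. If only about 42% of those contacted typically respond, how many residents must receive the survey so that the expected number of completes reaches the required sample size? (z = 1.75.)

Completed interviews needed: n₀ = 1.75² × 0.2500 / 0.057² ≈ 235.65 → 236.
At a 42% response rate, contacts needed = 236 / 0.42 ≈ 561.90 → 562.

562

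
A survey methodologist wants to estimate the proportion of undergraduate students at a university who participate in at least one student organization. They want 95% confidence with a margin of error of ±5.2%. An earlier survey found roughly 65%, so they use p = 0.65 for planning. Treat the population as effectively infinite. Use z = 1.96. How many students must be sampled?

With p = 0.65, p(1−p) = 0.2275.
n = z²·p(1−p)/E² = 1.96² × 0.2275 / 0.052² = 3.8416 × 0.2275 / 0.002704 ≈ 323.21.
Rounding up gives n = 324.

324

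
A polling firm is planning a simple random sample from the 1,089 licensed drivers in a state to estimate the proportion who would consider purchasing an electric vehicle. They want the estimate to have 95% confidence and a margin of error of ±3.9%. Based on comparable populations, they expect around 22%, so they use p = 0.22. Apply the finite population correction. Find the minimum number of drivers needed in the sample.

For 95% confidence, z = 1.96.
Unadjusted: n₀ = 1.96² × 0.22 × 0.78 / 0.039² ≈ 433.41, so n₀ = 434.
Finite population correction with N = 1,089: n = n₀ / (1 + (n₀−1)/N) = 434 / (1 + 433/1089) = 434 / 1.3976 ≈ 310.53.
Rounding up, n = 311.

311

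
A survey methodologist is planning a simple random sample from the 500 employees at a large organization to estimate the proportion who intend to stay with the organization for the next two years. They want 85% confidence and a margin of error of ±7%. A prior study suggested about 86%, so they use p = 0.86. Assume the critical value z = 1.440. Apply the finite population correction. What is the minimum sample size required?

47

Unadjusted: n₀ = 1.440² × 0.86 × 0.14 / 0.070² ≈ 50.95, so n₀ = 51.
Finite population correction with N = 500: n = n₀ / (1 + (n₀−1)/N) = 51 / (1 + 50/500) = 51 / 1.1000 ≈ 46.36.
Rounding up, n = 47.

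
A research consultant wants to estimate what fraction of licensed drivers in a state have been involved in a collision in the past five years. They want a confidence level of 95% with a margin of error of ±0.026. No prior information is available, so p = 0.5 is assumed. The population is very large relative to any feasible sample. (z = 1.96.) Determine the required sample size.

With p = 0.5, p(1−p) = 0.25.
n = z²·p(1−p)/E² = 1.96² × 0.2500 / 0.026² = 3.8416 × 0.2500 / 0.000676 ≈ 1420.71.
Rounding up gives n = 1421.

1421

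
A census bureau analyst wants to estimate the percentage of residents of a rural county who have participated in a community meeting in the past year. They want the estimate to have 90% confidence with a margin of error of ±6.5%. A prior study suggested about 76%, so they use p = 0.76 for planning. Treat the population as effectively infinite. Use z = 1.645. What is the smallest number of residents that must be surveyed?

With p = 0.76, p(1−p) = 0.1824.
n = z²·p(1−p)/E² = 1.645² × 0.1824 / 0.065² = 2.7060 × 0.1824 / 0.004225 ≈ 116.82.
Rounding up gives n = 117.

117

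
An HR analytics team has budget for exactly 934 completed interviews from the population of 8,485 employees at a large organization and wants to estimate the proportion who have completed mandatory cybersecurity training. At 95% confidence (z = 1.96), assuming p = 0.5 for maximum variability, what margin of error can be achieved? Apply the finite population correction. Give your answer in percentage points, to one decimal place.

3.0

Finite-population factor: (N−n)/(N−1) = (8485−934)/(8485−1) = 0.8900.
SE(p̂) = √[p(1−p)/n · (N−n)/(N−1)] = √[0.2500/934 × 0.8900] = 0.01543.
E = z × SE = 1.96 × 0.01543 = 0.03025 ≈ 3.0 percentage points.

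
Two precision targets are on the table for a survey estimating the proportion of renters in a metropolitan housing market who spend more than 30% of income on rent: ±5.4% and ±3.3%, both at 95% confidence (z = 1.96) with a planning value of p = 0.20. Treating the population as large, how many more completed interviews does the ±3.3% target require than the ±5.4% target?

354

At ±5.4%: n = 1.96² × 0.1600 / 0.054² ≈ 210.79 → 211.
At ±3.3%: n = 1.96² × 0.1600 / 0.033² ≈ 564.42 → 565.
Additional respondents: 565 − 211 = 354.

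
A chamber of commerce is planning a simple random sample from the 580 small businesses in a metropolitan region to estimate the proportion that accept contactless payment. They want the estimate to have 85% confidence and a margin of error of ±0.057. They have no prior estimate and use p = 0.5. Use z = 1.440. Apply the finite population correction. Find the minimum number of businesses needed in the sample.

126

Unadjusted: n₀ = 1.440² × 0.50 × 0.50 / 0.057² ≈ 159.56, so n₀ = 160.
Finite population correction with N = 580: n = n₀ / (1 + (n₀−1)/N) = 160 / (1 + 159/580) = 160 / 1.2741 ≈ 125.58.
Rounding up, n = 126.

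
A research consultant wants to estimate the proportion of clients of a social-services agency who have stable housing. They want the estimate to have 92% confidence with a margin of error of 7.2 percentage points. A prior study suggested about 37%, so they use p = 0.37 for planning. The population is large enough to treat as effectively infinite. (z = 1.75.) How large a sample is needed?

With p = 0.37, p(1−p) = 0.2331.
n = z²·p(1−p)/E² = 1.75² × 0.2331 / 0.072² = 3.0625 × 0.2331 / 0.005184 ≈ 137.71.
Rounding up gives n = 138.

138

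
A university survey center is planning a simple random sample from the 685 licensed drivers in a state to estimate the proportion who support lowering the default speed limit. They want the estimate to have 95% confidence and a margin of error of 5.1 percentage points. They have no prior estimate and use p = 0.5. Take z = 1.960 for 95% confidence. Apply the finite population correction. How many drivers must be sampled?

Unadjusted: n₀ = 1.960² × 0.50 × 0.50 / 0.051² ≈ 369.24, so n₀ = 370.
Finite population correction with N = 685: n = n₀ / (1 + (n₀−1)/N) = 370 / (1 + 369/685) = 370 / 1.5387 ≈ 240.46.
Rounding up, n = 241.

241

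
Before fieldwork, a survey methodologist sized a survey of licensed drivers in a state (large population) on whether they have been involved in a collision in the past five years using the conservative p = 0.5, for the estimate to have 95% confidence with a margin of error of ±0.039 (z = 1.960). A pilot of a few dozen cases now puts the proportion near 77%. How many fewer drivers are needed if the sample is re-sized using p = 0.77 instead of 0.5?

Conservative (p = 0.5): n = 1.960² × 0.25 / 0.039² ≈ 631.43 → 632.
Using p = 0.77: p(1−p) = 0.1771, so n = 1.960² × 0.1771 / 0.039² ≈ 447.30 → 448.
Reduction: 632 − 448 = 184.

184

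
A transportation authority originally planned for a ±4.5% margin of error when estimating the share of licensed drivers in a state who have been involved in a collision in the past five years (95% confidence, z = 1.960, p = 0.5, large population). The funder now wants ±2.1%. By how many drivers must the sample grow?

1703

At ±4.5%: n = 1.960² × 0.2500 / 0.045² ≈ 474.27 → 475.
At ±2.1%: n = 1.960² × 0.2500 / 0.021² ≈ 2177.78 → 2178.
Additional respondents: 2178 − 475 = 1703.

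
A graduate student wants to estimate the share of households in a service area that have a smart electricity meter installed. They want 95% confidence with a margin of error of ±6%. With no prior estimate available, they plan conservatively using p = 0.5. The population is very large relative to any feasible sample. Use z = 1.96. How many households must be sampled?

With p = 0.5, p(1−p) = 0.25.
n = z²·p(1−p)/E² = 1.96² × 0.2500 / 0.060² = 3.8416 × 0.2500 / 0.003600 ≈ 266.78.
Rounding up gives n = 267.

267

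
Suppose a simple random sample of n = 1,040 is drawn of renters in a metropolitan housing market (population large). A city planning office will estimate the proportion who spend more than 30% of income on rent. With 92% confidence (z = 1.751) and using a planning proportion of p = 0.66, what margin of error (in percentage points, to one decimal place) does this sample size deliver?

SE(p̂) = √[p(1−p)/n] = √[0.2244/1040] = 0.01469.
E = z × SE = 1.751 × 0.01469 = 0.02572, or 2.6 percentage points.

2.6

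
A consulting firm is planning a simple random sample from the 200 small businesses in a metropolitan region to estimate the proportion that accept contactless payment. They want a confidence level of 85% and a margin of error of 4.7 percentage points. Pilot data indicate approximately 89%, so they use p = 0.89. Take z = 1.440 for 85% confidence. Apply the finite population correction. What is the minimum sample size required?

64

Unadjusted: n₀ = 1.440² × 0.89 × 0.11 / 0.047² ≈ 91.90, so n₀ = 92.
Finite population correction with N = 200: n = n₀ / (1 + (n₀−1)/N) = 92 / (1 + 91/200) = 92 / 1.4550 ≈ 63.23.
Rounding up, n = 64.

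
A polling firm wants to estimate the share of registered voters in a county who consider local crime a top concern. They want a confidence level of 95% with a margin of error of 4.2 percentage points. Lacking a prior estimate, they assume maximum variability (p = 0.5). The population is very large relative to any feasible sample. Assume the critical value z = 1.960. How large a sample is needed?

With p = 0.5, p(1−p) = 0.25.
n = z²·p(1−p)/E² = 1.960² × 0.2500 / 0.042² = 3.8416 × 0.2500 / 0.001764 ≈ 544.44.
Rounding up gives n = 545.

545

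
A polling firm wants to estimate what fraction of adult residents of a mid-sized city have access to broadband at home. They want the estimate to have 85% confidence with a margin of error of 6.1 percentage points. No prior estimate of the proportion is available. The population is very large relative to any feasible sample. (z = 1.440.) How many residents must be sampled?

With no prior estimate, use p = 0.5, giving p(1−p) = 0.25.
n = z²·p(1−p)/E² = 1.440² × 0.2500 / 0.061² = 2.0736 × 0.2500 / 0.003721 ≈ 139.32.
Rounding up gives n = 140.

140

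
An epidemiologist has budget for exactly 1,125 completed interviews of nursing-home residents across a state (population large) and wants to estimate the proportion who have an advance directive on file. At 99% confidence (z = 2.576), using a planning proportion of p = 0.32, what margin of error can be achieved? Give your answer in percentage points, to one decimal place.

SE(p̂) = √[p(1−p)/n] = √[0.2176/1125] = 0.01391.
E = z × SE = 2.576 × 0.01391 = 0.03583, or 3.6 percentage points.

3.6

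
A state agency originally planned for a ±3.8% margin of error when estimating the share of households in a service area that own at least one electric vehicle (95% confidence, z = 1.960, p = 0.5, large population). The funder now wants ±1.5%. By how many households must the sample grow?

3603

At ±3.8%: n = 1.960² × 0.2500 / 0.038² ≈ 665.10 → 666.
At ±1.5%: n = 1.960² × 0.2500 / 0.015² ≈ 4268.44 → 4269.
Additional respondents: 4269 − 666 = 3603.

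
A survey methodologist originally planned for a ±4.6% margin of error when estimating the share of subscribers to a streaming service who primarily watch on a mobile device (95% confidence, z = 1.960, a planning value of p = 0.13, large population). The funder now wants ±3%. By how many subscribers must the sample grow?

At ±4.6%: n = 1.960² × 0.1131 / 0.046² ≈ 205.33 → 206.
At ±3%: n = 1.960² × 0.1131 / 0.030² ≈ 482.76 → 483.
Additional respondents: 483 − 206 = 277.

277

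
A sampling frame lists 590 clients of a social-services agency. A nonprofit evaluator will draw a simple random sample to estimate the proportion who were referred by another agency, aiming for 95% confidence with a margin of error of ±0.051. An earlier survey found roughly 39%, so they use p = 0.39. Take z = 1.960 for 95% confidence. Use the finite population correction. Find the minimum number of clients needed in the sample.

Unadjusted: n₀ = 1.960² × 0.39 × 0.61 / 0.051² ≈ 351.37, so n₀ = 352.
Finite population correction with N = 590: n = n₀ / (1 + (n₀−1)/N) = 352 / (1 + 351/590) = 352 / 1.5949 ≈ 220.70.
Rounding up, n = 221.

221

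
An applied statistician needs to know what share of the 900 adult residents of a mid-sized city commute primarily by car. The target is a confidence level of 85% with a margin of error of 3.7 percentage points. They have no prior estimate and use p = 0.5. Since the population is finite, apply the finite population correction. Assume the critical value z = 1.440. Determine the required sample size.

Unadjusted: n₀ = 1.440² × 0.50 × 0.50 / 0.037² ≈ 378.67, so n₀ = 379.
Finite population correction with N = 900: n = n₀ / (1 + (n₀−1)/N) = 379 / (1 + 378/900) = 379 / 1.4200 ≈ 266.90.
Rounding up, n = 267.

267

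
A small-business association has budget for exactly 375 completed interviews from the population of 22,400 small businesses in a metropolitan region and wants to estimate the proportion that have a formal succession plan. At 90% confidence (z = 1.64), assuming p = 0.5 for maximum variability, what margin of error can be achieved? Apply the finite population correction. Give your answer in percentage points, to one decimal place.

Finite-population factor: (N−n)/(N−1) = (22400−375)/(22400−1) = 0.9833.
SE(p̂) = √[p(1−p)/n · (N−n)/(N−1)] = √[0.2500/375 × 0.9833] = 0.02560.
E = z × SE = 1.64 × 0.02560 = 0.04199 ≈ 4.2 percentage points.

4.2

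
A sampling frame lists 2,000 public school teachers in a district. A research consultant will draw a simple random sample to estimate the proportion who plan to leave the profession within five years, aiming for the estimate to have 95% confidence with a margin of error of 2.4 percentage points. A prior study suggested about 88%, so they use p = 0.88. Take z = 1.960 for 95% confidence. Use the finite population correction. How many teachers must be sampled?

Unadjusted: n₀ = 1.960² × 0.88 × 0.12 / 0.024² ≈ 704.29, so n₀ = 705.
Finite population correction with N = 2,000: n = n₀ / (1 + (n₀−1)/N) = 705 / (1 + 704/2000) = 705 / 1.3520 ≈ 521.45.
Rounding up, n = 522.

522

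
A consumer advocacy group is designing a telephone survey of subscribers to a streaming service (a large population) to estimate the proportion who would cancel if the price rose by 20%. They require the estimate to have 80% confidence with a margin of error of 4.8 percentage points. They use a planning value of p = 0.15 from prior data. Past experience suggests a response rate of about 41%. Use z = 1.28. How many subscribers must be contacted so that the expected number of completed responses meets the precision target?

Completed interviews needed: n₀ = 1.28² × 0.1275 / 0.048² ≈ 90.67 → 91.
At a 41% response rate, contacts needed = 91 / 0.41 ≈ 221.95 → 222.

222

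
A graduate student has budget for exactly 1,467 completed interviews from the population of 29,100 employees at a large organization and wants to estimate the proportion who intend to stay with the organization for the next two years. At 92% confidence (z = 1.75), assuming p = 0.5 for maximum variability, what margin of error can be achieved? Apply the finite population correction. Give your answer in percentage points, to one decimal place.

Finite-population factor: (N−n)/(N−1) = (29100−1467)/(29100−1) = 0.9496.
SE(p̂) = √[p(1−p)/n · (N−n)/(N−1)] = √[0.2500/1467 × 0.9496] = 0.01272.
E = z × SE = 1.75 × 0.01272 = 0.02226 ≈ 2.2 percentage points.

2.2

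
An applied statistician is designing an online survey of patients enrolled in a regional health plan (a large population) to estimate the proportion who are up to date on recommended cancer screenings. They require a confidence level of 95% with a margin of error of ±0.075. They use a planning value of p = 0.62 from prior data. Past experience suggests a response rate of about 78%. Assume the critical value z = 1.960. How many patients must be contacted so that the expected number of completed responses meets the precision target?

207

Completed interviews needed: n₀ = 1.960² × 0.2356 / 0.075² ≈ 160.90 → 161.
At a 78% response rate, contacts needed = 161 / 0.78 ≈ 206.41 → 207.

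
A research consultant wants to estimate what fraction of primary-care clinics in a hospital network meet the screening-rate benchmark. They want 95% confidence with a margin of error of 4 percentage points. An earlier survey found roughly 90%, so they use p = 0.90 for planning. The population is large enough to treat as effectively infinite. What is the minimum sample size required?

217

For 95% confidence, z = 1.96.
With p = 0.90, p(1−p) = 0.0900.
n = z²·p(1−p)/E² = 1.96² × 0.0900 / 0.040² = 3.8416 × 0.0900 / 0.001600 ≈ 216.09.
Rounding up gives n = 217.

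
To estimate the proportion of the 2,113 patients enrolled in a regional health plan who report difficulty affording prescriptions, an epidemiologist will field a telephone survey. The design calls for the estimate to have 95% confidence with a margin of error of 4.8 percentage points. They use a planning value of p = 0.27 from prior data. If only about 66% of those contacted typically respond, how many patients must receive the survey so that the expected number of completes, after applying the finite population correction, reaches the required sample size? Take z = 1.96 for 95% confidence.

Completed interviews needed (unadjusted): n₀ = 1.96² × 0.1971 / 0.048² ≈ 328.64 → 329.
FPC for N = 2,113: n = 329 / (1 + 328/2113) = 329 / 1.1552 ≈ 284.79 → 285.
At a 66% response rate, contacts needed = 285 / 0.66 ≈ 431.82 → 432.

432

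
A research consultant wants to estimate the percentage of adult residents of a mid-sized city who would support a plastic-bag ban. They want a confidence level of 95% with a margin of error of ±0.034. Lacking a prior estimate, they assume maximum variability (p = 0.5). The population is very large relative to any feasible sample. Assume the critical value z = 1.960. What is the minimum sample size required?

With p = 0.5, p(1−p) = 0.25.
n = z²·p(1−p)/E² = 1.960² × 0.2500 / 0.034² = 3.8416 × 0.2500 / 0.001156 ≈ 830.80.
Rounding up gives n = 831.

831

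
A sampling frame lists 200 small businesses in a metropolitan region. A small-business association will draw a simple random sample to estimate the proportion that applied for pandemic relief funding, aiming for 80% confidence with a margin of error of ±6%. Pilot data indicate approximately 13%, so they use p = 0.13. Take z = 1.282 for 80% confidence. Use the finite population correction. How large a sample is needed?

Unadjusted: n₀ = 1.282² × 0.13 × 0.87 / 0.060² ≈ 51.63, so n₀ = 52.
Finite population correction with N = 200: n = n₀ / (1 + (n₀−1)/N) = 52 / (1 + 51/200) = 52 / 1.2550 ≈ 41.43.
Rounding up, n = 42.

42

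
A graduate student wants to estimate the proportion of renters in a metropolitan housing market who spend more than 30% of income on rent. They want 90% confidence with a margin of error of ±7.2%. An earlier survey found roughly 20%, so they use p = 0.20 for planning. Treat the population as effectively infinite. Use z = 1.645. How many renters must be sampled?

84

With p = 0.20, p(1−p) = 0.1600.
n = z²·p(1−p)/E² = 1.645² × 0.1600 / 0.072² = 2.7060 × 0.1600 / 0.005184 ≈ 83.52.
Rounding up gives n = 84.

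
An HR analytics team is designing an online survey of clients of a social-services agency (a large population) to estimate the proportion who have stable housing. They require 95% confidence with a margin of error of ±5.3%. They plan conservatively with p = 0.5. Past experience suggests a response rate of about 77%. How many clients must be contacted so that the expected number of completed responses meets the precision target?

For 95% confidence, z = 1.960.
Completed interviews needed: n₀ = 1.960² × 0.2500 / 0.053² ≈ 341.90 → 342.
At a 77% response rate, contacts needed = 342 / 0.77 ≈ 444.16 → 445.

445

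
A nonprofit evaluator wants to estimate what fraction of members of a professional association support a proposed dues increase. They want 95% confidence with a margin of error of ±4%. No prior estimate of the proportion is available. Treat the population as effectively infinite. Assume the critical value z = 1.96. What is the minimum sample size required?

601

With no prior estimate, use p = 0.5, giving p(1−p) = 0.25.
n = z²·p(1−p)/E² = 1.96² × 0.2500 / 0.040² = 3.8416 × 0.2500 / 0.001600 ≈ 600.25.
Rounding up gives n = 601.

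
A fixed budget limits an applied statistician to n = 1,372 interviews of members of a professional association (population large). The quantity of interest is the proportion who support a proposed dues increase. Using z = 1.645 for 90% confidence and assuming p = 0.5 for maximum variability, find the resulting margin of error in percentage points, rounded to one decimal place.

SE(p̂) = √[p(1−p)/n] = √[0.2500/1372] = 0.01350.
E = z × SE = 1.645 × 0.01350 = 0.02221, or 2.2 percentage points.

2.2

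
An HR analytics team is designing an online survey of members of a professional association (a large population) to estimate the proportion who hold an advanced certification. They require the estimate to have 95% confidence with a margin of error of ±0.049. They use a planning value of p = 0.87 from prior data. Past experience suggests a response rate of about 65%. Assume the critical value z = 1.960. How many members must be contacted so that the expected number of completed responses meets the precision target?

Completed interviews needed: n₀ = 1.960² × 0.1131 / 0.049² ≈ 180.96 → 181.
At a 65% response rate, contacts needed = 181 / 0.65 ≈ 278.46 → 279.

279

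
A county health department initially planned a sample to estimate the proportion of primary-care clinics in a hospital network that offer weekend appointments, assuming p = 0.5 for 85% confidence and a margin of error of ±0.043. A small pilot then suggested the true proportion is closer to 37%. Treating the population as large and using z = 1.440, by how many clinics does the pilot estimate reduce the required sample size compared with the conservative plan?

19

Conservative (p = 0.5): n = 1.440² × 0.25 / 0.043² ≈ 280.37 → 281.
Using p = 0.37: p(1−p) = 0.2331, so n = 1.440² × 0.2331 / 0.043² ≈ 261.41 → 262.
Reduction: 281 − 262 = 19.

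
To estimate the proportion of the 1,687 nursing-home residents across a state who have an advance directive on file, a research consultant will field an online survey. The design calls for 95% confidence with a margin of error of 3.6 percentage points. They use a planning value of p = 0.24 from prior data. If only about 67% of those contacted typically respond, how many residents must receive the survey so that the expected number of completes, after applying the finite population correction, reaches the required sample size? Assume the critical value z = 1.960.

Completed interviews needed (unadjusted): n₀ = 1.960² × 0.1824 / 0.036² ≈ 540.67 → 541.
FPC for N = 1,687: n = 541 / (1 + 540/1687) = 541 / 1.3201 ≈ 409.82 → 410.
At a 67% response rate, contacts needed = 410 / 0.67 ≈ 611.94 → 612.

612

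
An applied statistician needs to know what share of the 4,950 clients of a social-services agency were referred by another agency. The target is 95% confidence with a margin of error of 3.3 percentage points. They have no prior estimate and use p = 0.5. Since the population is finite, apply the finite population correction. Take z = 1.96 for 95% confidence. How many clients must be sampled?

749

Unadjusted: n₀ = 1.96² × 0.50 × 0.50 / 0.033² ≈ 881.91, so n₀ = 882.
Finite population correction with N = 4,950: n = n₀ / (1 + (n₀−1)/N) = 882 / (1 + 881/4950) = 882 / 1.1780 ≈ 748.74.
Rounding up, n = 749.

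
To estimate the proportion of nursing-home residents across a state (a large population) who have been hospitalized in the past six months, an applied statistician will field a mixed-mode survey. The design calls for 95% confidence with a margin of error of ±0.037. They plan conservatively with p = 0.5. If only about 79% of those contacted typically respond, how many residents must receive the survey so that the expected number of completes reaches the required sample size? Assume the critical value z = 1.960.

Completed interviews needed: n₀ = 1.960² × 0.2500 / 0.037² ≈ 701.53 → 702.
At a 79% response rate, contacts needed = 702 / 0.79 ≈ 888.61 → 889.

889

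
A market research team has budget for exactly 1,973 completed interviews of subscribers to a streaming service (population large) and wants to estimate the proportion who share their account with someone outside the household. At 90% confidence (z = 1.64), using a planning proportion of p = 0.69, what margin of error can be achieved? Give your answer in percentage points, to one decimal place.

1.7

SE(p̂) = √[p(1−p)/n] = √[0.2139/1973] = 0.01041.
E = z × SE = 1.64 × 0.01041 = 0.01708, or 1.7 percentage points.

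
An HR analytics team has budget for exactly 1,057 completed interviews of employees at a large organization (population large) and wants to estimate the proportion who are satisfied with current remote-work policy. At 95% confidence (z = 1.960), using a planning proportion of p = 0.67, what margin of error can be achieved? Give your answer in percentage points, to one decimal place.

2.8

SE(p̂) = √[p(1−p)/n] = √[0.2211/1057] = 0.01446.
E = z × SE = 1.960 × 0.01446 = 0.02835, or 2.8 percentage points.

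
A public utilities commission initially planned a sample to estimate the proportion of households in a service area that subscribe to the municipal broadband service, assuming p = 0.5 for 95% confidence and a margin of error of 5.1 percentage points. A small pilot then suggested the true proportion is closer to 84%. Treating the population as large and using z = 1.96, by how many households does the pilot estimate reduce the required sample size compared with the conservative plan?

Conservative (p = 0.5): n = 1.96² × 0.25 / 0.051² ≈ 369.24 → 370.
Using p = 0.84: p(1−p) = 0.1344, so n = 1.96² × 0.1344 / 0.051² ≈ 198.50 → 199.
Reduction: 370 − 199 = 171.

171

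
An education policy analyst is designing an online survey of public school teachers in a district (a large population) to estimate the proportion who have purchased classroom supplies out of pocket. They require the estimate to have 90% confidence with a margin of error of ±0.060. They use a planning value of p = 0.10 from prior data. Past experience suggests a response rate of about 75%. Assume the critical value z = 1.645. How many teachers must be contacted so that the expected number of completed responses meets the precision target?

91

Completed interviews needed: n₀ = 1.645² × 0.0900 / 0.060² ≈ 67.65 → 68.
At a 75% response rate, contacts needed = 68 / 0.75 ≈ 90.67 → 91.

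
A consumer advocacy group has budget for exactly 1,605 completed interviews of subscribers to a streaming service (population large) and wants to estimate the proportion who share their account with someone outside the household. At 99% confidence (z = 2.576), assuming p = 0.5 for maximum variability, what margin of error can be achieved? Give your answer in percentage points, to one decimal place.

SE(p̂) = √[p(1−p)/n] = √[0.2500/1605] = 0.01248.
E = z × SE = 2.576 × 0.01248 = 0.03215, or 3.2 percentage points.

3.2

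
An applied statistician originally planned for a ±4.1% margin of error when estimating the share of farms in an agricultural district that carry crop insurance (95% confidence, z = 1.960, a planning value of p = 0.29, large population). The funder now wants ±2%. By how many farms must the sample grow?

1507

At ±4.1%: n = 1.960² × 0.2059 / 0.041² ≈ 470.54 → 471.
At ±2%: n = 1.960² × 0.2059 / 0.020² ≈ 1977.46 → 1978.
Additional respondents: 1978 − 471 = 1507.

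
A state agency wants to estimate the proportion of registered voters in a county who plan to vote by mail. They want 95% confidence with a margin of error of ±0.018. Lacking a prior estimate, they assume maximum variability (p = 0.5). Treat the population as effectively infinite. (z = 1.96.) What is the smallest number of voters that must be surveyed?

With p = 0.5, p(1−p) = 0.25.
n = z²·p(1−p)/E² = 1.96² × 0.2500 / 0.018² = 3.8416 × 0.2500 / 0.000324 ≈ 2964.20.
Rounding up gives n = 2965.

2965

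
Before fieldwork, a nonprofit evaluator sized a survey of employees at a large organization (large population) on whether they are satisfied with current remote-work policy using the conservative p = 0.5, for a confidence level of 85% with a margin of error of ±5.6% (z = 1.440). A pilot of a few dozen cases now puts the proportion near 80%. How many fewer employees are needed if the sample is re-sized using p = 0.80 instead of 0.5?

60

Conservative (p = 0.5): n = 1.440² × 0.25 / 0.056² ≈ 165.31 → 166.
Using p = 0.80: p(1−p) = 0.1600, so n = 1.440² × 0.1600 / 0.056² ≈ 105.80 → 106.
Reduction: 166 − 106 = 60.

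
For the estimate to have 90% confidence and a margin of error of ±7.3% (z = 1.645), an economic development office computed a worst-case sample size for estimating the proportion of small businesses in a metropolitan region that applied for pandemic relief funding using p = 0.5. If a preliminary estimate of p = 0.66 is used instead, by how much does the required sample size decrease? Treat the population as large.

Conservative (p = 0.5): n = 1.645² × 0.25 / 0.073² ≈ 126.95 → 127.
Using p = 0.66: p(1−p) = 0.2244, so n = 1.645² × 0.2244 / 0.073² ≈ 113.95 → 114.
Reduction: 127 − 114 = 13.

13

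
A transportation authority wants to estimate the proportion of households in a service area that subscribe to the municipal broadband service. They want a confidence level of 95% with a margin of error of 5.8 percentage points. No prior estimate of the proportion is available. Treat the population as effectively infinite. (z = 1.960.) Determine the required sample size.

286

With no prior estimate, use p = 0.5, giving p(1−p) = 0.25.
n = z²·p(1−p)/E² = 1.960² × 0.2500 / 0.058² = 3.8416 × 0.2500 / 0.003364 ≈ 285.49.
Rounding up gives n = 286.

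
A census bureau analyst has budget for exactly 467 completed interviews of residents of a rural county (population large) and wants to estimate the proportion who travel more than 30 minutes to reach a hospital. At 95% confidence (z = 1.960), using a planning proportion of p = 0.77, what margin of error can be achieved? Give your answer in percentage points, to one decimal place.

3.8

SE(p̂) = √[p(1−p)/n] = √[0.1771/467] = 0.01947.
E = z × SE = 1.960 × 0.01947 = 0.03817, or 3.8 percentage points.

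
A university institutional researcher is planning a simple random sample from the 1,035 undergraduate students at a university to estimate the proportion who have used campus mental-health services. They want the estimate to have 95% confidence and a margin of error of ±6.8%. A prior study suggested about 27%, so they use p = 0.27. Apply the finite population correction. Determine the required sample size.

142

For 95% confidence, z = 1.960.
Unadjusted: n₀ = 1.960² × 0.27 × 0.73 / 0.068² ≈ 163.75, so n₀ = 164.
Finite population correction with N = 1,035: n = n₀ / (1 + (n₀−1)/N) = 164 / (1 + 163/1035) = 164 / 1.1575 ≈ 141.69.
Rounding up, n = 142.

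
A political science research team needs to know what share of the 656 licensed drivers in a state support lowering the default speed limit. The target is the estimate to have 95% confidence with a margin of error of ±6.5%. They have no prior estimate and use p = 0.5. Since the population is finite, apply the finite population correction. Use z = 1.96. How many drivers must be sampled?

Unadjusted: n₀ = 1.96² × 0.50 × 0.50 / 0.065² ≈ 227.31, so n₀ = 228.
Finite population correction with N = 656: n = n₀ / (1 + (n₀−1)/N) = 228 / (1 + 227/656) = 228 / 1.3460 ≈ 169.39.
Rounding up, n = 170.

170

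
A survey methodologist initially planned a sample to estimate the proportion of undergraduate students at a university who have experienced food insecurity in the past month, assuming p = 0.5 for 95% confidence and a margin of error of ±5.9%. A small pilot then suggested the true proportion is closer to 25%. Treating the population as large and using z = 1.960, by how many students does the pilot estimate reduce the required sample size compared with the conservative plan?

69

Conservative (p = 0.5): n = 1.960² × 0.25 / 0.059² ≈ 275.90 → 276.
Using p = 0.25: p(1−p) = 0.1875, so n = 1.960² × 0.1875 / 0.059² ≈ 206.92 → 207.
Reduction: 276 − 207 = 69.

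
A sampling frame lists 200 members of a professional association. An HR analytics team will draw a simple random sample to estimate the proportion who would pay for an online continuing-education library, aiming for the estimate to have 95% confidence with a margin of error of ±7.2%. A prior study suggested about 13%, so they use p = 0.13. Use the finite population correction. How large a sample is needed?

For 95% confidence, z = 1.960.
Unadjusted: n₀ = 1.960² × 0.13 × 0.87 / 0.072² ≈ 83.81, so n₀ = 84.
Finite population correction with N = 200: n = n₀ / (1 + (n₀−1)/N) = 84 / (1 + 83/200) = 84 / 1.4150 ≈ 59.36.
Rounding up, n = 60.

60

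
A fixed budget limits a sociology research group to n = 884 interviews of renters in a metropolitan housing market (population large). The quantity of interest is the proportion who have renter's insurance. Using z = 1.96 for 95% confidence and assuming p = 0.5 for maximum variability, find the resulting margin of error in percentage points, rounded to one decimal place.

SE(p̂) = √[p(1−p)/n] = √[0.2500/884] = 0.01682.
E = z × SE = 1.96 × 0.01682 = 0.03296, or 3.3 percentage points.

3.3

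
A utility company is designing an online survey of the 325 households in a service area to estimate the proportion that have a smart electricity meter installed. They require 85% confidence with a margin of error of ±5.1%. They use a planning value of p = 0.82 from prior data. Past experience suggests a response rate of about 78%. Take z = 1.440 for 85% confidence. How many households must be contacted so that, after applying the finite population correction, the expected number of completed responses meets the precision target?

112

Completed interviews needed (unadjusted): n₀ = 1.440² × 0.1476 / 0.051² ≈ 117.67 → 118.
FPC for N = 325: n = 118 / (1 + 117/325) = 118 / 1.3600 ≈ 86.76 → 87.
At a 78% response rate, contacts needed = 87 / 0.78 ≈ 111.54 → 112.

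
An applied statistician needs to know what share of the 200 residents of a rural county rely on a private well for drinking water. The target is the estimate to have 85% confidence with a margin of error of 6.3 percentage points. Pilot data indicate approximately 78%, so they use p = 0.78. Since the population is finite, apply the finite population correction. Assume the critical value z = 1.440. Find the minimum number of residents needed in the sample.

63

Unadjusted: n₀ = 1.440² × 0.78 × 0.22 / 0.063² ≈ 89.65, so n₀ = 90.
Finite population correction with N = 200: n = n₀ / (1 + (n₀−1)/N) = 90 / (1 + 89/200) = 90 / 1.4450 ≈ 62.28.
Rounding up, n = 63.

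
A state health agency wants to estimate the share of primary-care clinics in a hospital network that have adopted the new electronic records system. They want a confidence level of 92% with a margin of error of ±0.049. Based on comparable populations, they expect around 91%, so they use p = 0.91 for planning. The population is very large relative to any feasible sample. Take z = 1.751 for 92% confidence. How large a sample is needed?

105

With p = 0.91, p(1−p) = 0.0819.
n = z²·p(1−p)/E² = 1.751² × 0.0819 / 0.049² = 3.0660 × 0.0819 / 0.002401 ≈ 104.58.
Rounding up gives n = 105.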